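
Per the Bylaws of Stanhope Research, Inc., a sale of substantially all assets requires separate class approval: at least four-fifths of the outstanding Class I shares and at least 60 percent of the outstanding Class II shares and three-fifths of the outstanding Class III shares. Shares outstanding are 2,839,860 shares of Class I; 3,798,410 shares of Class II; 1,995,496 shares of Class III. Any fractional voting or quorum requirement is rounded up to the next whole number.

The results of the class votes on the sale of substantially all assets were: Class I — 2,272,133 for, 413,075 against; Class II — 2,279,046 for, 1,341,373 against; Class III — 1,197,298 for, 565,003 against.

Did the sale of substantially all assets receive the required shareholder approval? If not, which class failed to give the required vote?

Class I: 4/5 of 2839860 = 2271888; 2,271,888 required, 2,272,133 in favor — approved.
Class II: 3/5 of 3798410 = 2279046; 2,279,046 required, 2,279,046 in favor — approved.
Class III: 3/5 of 1995496 = 1197297.60, rounded up to 1197298; 1,197,298 required, 1,197,298 in favor — approved.

Approved — every class gave the required vote.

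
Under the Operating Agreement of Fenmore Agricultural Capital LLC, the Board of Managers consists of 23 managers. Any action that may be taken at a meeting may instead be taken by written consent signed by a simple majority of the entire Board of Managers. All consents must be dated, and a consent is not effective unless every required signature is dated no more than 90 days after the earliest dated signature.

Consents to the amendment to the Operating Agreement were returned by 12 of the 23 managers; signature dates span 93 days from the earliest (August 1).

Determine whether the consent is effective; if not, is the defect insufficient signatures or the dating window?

Signatures required: a simple majority of 23 — a majority of 23 is 12, so 12 needed; 12 signed. Sufficient.
Dating window: the latest signature is 93 days after the earliest; the limit is 90 days. Outside the window.

Not effective — dating-window requirement not satisfied.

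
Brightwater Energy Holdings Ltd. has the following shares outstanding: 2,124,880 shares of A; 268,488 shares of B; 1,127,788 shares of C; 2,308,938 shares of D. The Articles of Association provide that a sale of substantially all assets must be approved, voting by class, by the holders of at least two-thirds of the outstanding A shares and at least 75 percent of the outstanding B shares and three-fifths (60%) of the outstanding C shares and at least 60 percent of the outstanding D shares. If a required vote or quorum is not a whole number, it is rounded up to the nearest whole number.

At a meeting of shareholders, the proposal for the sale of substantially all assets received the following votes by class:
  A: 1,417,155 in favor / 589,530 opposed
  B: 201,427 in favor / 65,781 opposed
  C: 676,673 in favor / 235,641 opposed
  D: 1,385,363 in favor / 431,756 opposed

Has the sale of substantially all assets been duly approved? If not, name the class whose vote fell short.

Approved — every class gave the required vote.

A: 2/3 of 2124880 = 1416586.67, rounded up to 1416587; 1,416,587 required, 1,417,155 in favor — approved.
B: 3/4 of 268488 = 201366; 201,366 required, 201,427 in favor — approved.
C: 3/5 of 1127788 = 676672.80, rounded up to 676673; 676,673 required, 676,673 in favor — approved.
D: 3/5 of 2308938 = 1385362.80, rounded up to 1385363; 1,385,363 required, 1,385,363 in favor — approved.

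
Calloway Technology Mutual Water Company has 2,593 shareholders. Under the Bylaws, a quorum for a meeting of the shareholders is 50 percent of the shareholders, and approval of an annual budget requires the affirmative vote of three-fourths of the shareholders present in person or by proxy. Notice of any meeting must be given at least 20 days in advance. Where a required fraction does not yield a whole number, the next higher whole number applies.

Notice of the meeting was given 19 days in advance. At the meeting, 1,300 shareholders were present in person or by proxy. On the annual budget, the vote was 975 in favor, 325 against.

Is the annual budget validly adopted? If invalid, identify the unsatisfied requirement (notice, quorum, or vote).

Notice: 19 days given; 20 required. Not satisfied.
Quorum: 50% of 2,593 = 1,296.50, rounded up to 1,297; 1,300 present. Satisfied.
Vote: requires three-fourths of those present (1,300); 3/4 of 1300 = 975, so 975 needed; 975 in favor. Satisfied.

Invalid — notice requirement not satisfied.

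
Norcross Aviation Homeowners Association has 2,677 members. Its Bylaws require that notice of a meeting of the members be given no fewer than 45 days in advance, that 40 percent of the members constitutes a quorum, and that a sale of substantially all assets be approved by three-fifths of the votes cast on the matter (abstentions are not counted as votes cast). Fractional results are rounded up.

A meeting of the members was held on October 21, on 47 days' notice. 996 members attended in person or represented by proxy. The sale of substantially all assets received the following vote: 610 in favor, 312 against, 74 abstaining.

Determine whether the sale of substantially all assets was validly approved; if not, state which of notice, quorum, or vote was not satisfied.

Notice: 47 days given; 45 required. Satisfied.
Quorum: 40% of 2,677 = 1,070.80, rounded up to 1,071; 996 present. Not satisfied.
Vote: requires three-fifths of the votes cast (996 − 74 abstaining = 922); 3/5 of 922 = 553.20, rounded up to 554, so 554 needed; 610 in favor. Satisfied.

Invalid — quorum requirement not satisfied.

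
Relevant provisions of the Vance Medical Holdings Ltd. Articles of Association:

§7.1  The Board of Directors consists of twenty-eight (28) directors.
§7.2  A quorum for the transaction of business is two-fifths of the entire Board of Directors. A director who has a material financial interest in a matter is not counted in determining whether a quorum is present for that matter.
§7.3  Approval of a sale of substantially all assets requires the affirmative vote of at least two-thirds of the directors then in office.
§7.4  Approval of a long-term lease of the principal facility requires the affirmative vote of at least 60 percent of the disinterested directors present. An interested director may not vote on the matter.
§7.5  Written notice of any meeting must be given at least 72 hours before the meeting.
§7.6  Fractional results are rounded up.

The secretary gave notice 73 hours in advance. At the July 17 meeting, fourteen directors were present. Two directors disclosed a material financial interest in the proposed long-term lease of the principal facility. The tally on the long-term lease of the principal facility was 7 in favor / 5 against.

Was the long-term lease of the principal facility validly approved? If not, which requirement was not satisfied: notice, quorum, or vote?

Notice: 73 hours given; 72 required (73 ≥ 72). Satisfied.
Quorum: 14 present, but the 2 interested directors do not count, leaving 12. Quorum is 12. Satisfied.
Vote: the long-term lease of the principal facility requires three-fifths of the disinterested directors present (14 − 2 = 12). 3/5 of 12 = 7.20, rounded up to 8, so 8 affirmative votes are needed; 7 voted in favor. Not satisfied.

Invalid — vote requirement not satisfied.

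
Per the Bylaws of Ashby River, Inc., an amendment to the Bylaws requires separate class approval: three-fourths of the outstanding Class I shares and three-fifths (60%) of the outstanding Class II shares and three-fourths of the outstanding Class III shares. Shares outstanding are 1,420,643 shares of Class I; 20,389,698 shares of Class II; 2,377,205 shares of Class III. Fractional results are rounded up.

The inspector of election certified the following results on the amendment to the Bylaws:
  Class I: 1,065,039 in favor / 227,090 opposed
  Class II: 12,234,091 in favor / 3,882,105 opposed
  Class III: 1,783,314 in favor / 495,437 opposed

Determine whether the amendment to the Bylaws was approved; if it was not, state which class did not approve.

Not approved — the Class I shares did not give the required vote.

Class I: 3/4 of 1420643 = 1065482.25, rounded up to 1065483; 1,065,483 required, 1,065,039 in favor — not approved.
Class II: 3/5 of 20389698 = 12233818.80, rounded up to 12233819; 12,233,819 required, 12,234,091 in favor — approved.
Class III: 3/4 of 2377205 = 1782903.75, rounded up to 1782904; 1,782,904 required, 1,783,314 in favor — approved.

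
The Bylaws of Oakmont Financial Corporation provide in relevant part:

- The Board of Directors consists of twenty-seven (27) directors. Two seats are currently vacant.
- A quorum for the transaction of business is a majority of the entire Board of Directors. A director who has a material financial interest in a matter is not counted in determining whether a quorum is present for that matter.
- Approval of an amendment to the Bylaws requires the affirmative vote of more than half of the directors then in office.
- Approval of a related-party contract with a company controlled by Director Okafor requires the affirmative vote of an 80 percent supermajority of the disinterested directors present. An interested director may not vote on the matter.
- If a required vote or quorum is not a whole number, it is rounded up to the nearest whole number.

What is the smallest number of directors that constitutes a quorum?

A majority of 27 is 14.

14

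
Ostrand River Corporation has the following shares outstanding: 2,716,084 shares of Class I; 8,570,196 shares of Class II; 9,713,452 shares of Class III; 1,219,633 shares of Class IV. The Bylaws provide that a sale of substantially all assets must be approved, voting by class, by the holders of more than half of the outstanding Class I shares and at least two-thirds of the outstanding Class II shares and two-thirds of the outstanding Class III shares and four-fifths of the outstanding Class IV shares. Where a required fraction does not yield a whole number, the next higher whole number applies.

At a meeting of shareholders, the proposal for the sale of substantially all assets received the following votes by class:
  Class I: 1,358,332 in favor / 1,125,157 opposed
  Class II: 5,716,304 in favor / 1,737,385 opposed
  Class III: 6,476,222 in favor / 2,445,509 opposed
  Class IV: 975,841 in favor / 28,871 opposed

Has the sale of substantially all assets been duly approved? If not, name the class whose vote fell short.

Approved — every class gave the required vote.

Class I: a majority of 2716084 is 1358043; 1,358,043 required, 1,358,332 in favor — approved.
Class II: 2/3 of 8570196 = 5713464; 5,713,464 required, 5,716,304 in favor — approved.
Class III: 2/3 of 9713452 = 6475634.67, rounded up to 6475635; 6,475,635 required, 6,476,222 in favor — approved.
Class IV: 4/5 of 1219633 = 975706.40, rounded up to 975707; 975,707 required, 975,841 in favor — approved.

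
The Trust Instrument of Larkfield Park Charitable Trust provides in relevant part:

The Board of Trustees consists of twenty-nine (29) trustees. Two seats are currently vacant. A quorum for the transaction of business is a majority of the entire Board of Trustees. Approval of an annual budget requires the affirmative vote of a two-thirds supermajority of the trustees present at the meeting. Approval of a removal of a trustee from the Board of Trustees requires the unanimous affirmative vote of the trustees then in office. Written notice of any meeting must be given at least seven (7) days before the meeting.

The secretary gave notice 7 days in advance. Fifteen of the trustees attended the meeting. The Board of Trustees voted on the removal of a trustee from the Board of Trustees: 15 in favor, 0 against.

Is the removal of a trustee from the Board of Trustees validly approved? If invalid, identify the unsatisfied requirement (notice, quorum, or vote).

Notice: 7 days given; 7 required (7 ≥ 7). Satisfied.
Quorum: 15 present; quorum is 15. Satisfied.
Vote: the removal of a trustee from the Board of Trustees requires the unanimous vote of the trustees then in office (27). Unanimous means all 27, so 27 affirmative votes are needed; 15 voted in favor. Not satisfied.

Invalid — vote requirement not satisfied.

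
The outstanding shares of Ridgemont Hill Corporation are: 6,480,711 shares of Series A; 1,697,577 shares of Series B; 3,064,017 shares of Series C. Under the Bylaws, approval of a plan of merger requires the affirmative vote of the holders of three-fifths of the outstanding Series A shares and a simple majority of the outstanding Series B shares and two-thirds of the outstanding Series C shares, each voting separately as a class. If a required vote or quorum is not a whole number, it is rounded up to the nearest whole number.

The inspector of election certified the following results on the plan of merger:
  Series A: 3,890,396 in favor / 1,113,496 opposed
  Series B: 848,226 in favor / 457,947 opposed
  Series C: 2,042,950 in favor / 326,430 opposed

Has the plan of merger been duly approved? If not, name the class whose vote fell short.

Not approved — the Series B shares did not give the required vote.

Series A: 3/5 of 6480711 = 3888426.60, rounded up to 3888427; 3,888,427 required, 3,890,396 in favor — approved.
Series B: a majority of 1697577 is 848789; 848,789 required, 848,226 in favor — not approved.
Series C: 2/3 of 3064017 = 2042678; 2,042,678 required, 2,042,950 in favor — approved.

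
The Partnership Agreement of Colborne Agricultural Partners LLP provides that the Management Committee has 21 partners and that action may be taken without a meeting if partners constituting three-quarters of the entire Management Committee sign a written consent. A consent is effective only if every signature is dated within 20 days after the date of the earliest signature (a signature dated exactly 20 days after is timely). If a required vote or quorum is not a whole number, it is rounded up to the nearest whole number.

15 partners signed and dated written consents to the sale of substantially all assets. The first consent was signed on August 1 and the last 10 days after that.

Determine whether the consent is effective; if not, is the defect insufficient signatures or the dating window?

Signatures required: three-quarters of 21 — 3/4 of 21 = 15.75, rounded up to 16, so 16 needed; 15 signed. Insufficient.
Dating window: the latest signature is 10 days after the earliest; the limit is 20 days. Within the window.

Not effective — insufficient signatures.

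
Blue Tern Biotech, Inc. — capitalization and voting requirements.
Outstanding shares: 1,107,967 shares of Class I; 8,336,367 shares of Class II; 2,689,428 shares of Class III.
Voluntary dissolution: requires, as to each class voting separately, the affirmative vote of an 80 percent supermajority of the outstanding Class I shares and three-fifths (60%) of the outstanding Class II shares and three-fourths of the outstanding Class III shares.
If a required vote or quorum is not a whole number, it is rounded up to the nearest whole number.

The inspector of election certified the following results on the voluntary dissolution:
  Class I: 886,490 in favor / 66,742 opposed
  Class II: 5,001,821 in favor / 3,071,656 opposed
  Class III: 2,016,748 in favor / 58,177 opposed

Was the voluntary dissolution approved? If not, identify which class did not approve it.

Not approved — the Class III shares did not give the required vote.

Class I: 4/5 of 1107967 = 886373.60, rounded up to 886374; 886,374 required, 886,490 in favor — approved.
Class II: 3/5 of 8336367 = 5001820.20, rounded up to 5001821; 5,001,821 required, 5,001,821 in favor — approved.
Class III: 3/4 of 2689428 = 2017071; 2,017,071 required, 2,016,748 in favor — not approved.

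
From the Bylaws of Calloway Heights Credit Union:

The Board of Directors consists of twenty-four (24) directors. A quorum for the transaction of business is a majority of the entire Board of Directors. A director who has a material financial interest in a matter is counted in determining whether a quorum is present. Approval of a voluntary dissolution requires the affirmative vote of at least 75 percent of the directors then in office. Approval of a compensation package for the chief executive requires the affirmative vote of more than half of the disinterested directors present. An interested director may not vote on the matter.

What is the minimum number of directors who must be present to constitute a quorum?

A majority of 24 is 13.

13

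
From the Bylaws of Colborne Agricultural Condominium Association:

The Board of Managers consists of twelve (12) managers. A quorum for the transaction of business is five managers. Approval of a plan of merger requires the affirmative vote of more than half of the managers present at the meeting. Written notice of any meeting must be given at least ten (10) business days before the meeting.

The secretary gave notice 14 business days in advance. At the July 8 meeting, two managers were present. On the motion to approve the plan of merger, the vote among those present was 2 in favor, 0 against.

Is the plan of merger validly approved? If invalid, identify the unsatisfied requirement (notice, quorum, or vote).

Notice: 14 business days given; 10 required (14 ≥ 10). Satisfied.
Quorum: 2 present; quorum is 5. Not satisfied.
Vote: the plan of merger requires a majority of the managers present (2). A majority of 2 is 2, so 2 affirmative votes are needed; 2 voted in favor. Satisfied. (Moot — without a quorum no business can be validly transacted.)

Invalid — quorum requirement not satisfied.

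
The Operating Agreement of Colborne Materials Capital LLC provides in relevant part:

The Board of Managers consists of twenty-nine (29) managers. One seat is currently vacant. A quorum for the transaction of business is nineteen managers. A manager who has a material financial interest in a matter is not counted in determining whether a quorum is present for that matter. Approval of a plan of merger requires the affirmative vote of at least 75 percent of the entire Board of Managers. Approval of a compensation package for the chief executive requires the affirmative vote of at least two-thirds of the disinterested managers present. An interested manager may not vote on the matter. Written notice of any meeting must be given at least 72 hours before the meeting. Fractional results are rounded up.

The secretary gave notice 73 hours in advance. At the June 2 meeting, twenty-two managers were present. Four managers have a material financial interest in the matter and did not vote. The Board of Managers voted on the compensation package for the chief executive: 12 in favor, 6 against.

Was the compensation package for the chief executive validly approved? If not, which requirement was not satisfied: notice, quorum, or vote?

Invalid — quorum requirement not satisfied.

Notice: 73 hours given; 72 required (73 ≥ 72). Satisfied.
Quorum: 22 present, but the 4 interested managers do not count, leaving 18. Quorum is 19. Not satisfied.
Vote: the compensation package for the chief executive requires two-thirds of the disinterested managers present (22 − 4 = 18). 2/3 of 18 = 12, so 12 affirmative votes are needed; 12 voted in favor. Satisfied. (Moot — without a quorum no business can be validly transacted.)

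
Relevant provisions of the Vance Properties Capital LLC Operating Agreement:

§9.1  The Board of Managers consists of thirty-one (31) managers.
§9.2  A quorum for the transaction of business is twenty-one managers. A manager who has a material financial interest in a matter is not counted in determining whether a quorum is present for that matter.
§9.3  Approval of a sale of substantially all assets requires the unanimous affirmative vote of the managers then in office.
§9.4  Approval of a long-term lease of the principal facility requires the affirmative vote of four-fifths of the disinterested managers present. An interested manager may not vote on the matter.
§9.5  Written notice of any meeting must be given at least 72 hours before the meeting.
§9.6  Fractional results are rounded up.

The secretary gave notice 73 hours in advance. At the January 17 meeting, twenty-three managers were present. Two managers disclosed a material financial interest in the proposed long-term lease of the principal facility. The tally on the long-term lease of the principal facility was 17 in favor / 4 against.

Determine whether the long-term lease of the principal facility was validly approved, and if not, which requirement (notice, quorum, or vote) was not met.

Valid — all requirements satisfied.

Notice: 73 hours given; 72 required (73 ≥ 72). Satisfied.
Quorum: 23 present, but the 2 interested managers do not count, leaving 21. Quorum is 21. Satisfied.
Vote: the long-term lease of the principal facility requires four-fifths of the disinterested managers present (23 − 2 = 21). 4/5 of 21 = 16.80, rounded up to 17, so 17 affirmative votes are needed; 17 voted in favor. Satisfied.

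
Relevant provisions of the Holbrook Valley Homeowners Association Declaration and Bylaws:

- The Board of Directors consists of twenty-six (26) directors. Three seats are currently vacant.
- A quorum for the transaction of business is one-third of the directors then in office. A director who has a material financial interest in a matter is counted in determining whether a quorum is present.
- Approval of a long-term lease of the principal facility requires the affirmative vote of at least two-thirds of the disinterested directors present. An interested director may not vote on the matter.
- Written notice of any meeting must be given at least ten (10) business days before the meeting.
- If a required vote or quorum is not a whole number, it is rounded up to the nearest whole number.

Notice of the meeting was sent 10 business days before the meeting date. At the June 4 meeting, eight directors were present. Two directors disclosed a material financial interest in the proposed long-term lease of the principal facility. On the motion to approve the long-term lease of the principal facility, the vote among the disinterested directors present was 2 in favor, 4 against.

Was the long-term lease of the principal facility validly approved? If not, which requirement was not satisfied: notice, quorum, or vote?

Notice: 10 business days given; 10 required (10 ≥ 10). Satisfied.
Quorum: 8 present (interested directors count toward quorum); quorum is 8. Satisfied.
Vote: the long-term lease of the principal facility requires two-thirds of the disinterested directors present (8 − 2 = 6). 2/3 of 6 = 4, so 4 affirmative votes are needed; 2 voted in favor. Not satisfied.

Invalid — vote requirement not satisfied.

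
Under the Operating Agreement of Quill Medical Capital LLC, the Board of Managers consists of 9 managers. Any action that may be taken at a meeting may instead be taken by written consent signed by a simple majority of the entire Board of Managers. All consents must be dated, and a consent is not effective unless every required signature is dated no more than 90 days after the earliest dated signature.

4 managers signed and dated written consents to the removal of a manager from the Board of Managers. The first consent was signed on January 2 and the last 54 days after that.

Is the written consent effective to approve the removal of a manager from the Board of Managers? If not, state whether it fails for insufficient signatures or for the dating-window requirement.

Not effective — insufficient signatures.

Signatures required: a simple majority of 9 — a majority of 9 is 5, so 5 needed; 4 signed. Insufficient.
Dating window: the latest signature is 54 days after the earliest; the limit is 90 days. Within the window.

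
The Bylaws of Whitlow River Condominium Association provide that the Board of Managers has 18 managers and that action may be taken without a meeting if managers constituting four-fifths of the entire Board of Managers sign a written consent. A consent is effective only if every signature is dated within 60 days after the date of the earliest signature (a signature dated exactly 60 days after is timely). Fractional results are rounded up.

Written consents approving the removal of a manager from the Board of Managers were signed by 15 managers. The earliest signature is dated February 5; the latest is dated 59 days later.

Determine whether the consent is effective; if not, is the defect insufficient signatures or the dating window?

Effective — both the signature and dating-window requirements are satisfied.

Signatures required: four-fifths of 18 — 4/5 of 18 = 14.40, rounded up to 15, so 15 needed; 15 signed. Sufficient.
Dating window: the latest signature is 59 days after the earliest; the limit is 60 days. Within the window.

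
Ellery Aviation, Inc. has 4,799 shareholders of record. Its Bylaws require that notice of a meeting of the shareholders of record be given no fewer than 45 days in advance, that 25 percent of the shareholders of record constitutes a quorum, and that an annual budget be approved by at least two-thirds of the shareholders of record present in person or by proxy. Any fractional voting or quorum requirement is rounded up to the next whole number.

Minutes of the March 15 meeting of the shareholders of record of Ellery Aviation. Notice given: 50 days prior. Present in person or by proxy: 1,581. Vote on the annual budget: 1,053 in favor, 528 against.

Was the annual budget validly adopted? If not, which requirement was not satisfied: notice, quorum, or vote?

Invalid — vote requirement not satisfied.

Notice: 50 days given; 45 required. Satisfied.
Quorum: 25% of 4,799 = 1,199.75, rounded up to 1,200; 1,581 present. Satisfied.
Vote: requires two-thirds of those present (1,581); 2/3 of 1581 = 1054, so 1,054 needed; 1,053 in favor. Not satisfied.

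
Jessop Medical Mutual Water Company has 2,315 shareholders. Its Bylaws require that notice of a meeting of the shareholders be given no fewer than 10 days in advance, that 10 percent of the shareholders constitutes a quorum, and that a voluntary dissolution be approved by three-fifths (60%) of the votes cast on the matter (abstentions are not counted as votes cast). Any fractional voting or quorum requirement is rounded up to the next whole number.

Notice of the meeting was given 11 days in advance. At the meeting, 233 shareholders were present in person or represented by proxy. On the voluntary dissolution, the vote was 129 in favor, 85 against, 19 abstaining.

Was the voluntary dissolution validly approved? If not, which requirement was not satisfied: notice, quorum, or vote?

Valid — all requirements satisfied.

Notice: 11 days given; 10 required. Satisfied.
Quorum: 10% of 2,315 = 231.50, rounded up to 232; 233 present. Satisfied.
Vote: requires three-fifths of the votes cast (233 − 19 abstaining = 214); 3/5 of 214 = 128.40, rounded up to 129, so 129 needed; 129 in favor. Satisfied.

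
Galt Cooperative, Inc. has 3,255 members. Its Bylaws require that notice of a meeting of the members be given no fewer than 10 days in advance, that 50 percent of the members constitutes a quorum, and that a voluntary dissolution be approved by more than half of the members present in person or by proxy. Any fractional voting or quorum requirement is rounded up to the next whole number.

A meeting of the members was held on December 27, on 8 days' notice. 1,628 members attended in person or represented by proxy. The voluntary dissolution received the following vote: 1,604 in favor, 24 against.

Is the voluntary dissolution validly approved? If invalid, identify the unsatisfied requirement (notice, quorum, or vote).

Notice: 8 days given; 10 required. Not satisfied.
Quorum: 50% of 3,255 = 1,627.50, rounded up to 1,628; 1,628 present. Satisfied.
Vote: requires a majority of those present (1,628); a majority of 1628 is 815, so 815 needed; 1,604 in favor. Satisfied.

Invalid — notice requirement not satisfied.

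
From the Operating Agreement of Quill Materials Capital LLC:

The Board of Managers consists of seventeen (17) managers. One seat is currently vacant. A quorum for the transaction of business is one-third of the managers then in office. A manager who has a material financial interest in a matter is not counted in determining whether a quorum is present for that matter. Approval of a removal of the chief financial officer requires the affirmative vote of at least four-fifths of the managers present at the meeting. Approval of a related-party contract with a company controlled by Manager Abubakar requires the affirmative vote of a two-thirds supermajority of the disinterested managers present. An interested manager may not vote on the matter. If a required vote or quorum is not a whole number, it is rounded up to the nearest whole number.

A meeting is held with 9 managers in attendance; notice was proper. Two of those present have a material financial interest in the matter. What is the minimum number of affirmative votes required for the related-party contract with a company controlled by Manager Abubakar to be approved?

5

The related-party contract with a company controlled by Manager Abubakar requires two-thirds of the disinterested managers present (9 − 2 = 7).
2/3 of 7 = 4.67, rounded up to 5.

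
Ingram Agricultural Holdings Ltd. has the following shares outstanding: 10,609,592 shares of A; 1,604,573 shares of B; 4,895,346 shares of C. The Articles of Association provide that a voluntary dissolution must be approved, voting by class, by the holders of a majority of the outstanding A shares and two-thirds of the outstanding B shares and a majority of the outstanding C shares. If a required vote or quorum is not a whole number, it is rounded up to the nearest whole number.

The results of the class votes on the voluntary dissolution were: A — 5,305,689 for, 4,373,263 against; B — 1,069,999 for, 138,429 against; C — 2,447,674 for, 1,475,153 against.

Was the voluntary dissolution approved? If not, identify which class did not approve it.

A: a majority of 10609592 is 5304797; 5,304,797 required, 5,305,689 in favor — approved.
B: 2/3 of 1604573 = 1069715.33, rounded up to 1069716; 1,069,716 required, 1,069,999 in favor — approved.
C: a majority of 4895346 is 2447674; 2,447,674 required, 2,447,674 in favor — approved.

Approved — every class gave the required vote.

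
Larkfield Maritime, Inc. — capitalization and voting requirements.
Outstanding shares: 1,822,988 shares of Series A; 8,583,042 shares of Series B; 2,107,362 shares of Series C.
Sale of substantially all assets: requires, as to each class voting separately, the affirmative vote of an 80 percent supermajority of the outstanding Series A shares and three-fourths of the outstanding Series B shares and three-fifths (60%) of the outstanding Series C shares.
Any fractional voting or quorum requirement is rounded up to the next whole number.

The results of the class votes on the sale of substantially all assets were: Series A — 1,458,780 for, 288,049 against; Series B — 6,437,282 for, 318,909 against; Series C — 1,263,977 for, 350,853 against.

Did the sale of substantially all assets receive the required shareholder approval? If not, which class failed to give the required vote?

Not approved — the Series C shares did not give the required vote.

Series A: 4/5 of 1822988 = 1458390.40, rounded up to 1458391; 1,458,391 required, 1,458,780 in favor — approved.
Series B: 3/4 of 8583042 = 6437281.50, rounded up to 6437282; 6,437,282 required, 6,437,282 in favor — approved.
Series C: 3/5 of 2107362 = 1264417.20, rounded up to 1264418; 1,264,418 required, 1,263,977 in favor — not approved.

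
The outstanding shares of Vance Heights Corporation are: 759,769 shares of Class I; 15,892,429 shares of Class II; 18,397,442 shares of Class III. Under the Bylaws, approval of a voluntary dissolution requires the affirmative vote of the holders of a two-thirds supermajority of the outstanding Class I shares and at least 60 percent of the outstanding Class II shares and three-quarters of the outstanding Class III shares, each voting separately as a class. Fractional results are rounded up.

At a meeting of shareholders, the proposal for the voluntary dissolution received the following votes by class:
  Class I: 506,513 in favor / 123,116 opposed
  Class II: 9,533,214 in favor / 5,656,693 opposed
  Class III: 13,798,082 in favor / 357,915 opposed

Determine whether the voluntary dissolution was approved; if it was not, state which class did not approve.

Not approved — the Class II shares did not give the required vote.

Class I: 2/3 of 759769 = 506512.67, rounded up to 506513; 506,513 required, 506,513 in favor — approved.
Class II: 3/5 of 15892429 = 9535457.40, rounded up to 9535458; 9,535,458 required, 9,533,214 in favor — not approved.
Class III: 3/4 of 18397442 = 13798081.50, rounded up to 13798082; 13,798,082 required, 13,798,082 in favor — approved.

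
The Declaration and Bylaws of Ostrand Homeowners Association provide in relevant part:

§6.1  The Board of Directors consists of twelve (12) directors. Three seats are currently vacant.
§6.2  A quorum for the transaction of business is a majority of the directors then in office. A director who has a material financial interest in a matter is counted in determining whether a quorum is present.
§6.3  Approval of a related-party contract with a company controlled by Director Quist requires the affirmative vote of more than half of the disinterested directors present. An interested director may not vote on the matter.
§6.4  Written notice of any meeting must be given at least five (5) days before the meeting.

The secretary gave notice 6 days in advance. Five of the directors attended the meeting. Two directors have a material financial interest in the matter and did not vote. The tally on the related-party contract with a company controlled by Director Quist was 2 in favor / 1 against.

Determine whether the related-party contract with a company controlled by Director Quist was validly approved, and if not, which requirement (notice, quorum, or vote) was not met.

Notice: 6 days given; 5 required (6 ≥ 5). Satisfied.
Quorum: 5 present (interested directors count toward quorum); quorum is 5. Satisfied.
Vote: the related-party contract with a company controlled by Director Quist requires a majority of the disinterested directors present (5 − 2 = 3). A majority of 3 is 2, so 2 affirmative votes are needed; 2 voted in favor. Satisfied.

Valid — all requirements satisfied.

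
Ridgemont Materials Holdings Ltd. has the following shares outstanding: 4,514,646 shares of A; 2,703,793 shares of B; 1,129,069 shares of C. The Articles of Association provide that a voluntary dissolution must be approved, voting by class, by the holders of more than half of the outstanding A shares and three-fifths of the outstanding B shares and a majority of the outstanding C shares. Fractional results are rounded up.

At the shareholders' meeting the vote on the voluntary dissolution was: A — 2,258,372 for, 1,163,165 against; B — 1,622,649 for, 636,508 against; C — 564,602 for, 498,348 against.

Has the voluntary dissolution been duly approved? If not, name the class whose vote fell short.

Approved — every class gave the required vote.

A: a majority of 4514646 is 2257324; 2,257,324 required, 2,258,372 in favor — approved.
B: 3/5 of 2703793 = 1622275.80, rounded up to 1622276; 1,622,276 required, 1,622,649 in favor — approved.
C: a majority of 1129069 is 564535; 564,535 required, 564,602 in favor — approved.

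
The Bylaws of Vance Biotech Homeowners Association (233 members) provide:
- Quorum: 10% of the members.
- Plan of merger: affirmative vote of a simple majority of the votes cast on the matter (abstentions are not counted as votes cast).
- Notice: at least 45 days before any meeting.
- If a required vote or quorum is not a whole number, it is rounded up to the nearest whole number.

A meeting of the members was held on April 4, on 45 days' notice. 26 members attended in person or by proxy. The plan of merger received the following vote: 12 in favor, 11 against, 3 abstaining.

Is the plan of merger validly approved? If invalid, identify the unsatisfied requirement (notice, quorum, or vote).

Notice: 45 days given; 45 required. Satisfied.
Quorum: 10% of 233 = 23.30, rounded up to 24; 26 present. Satisfied.
Vote: requires a majority of the votes cast (26 − 3 abstaining = 23); a majority of 23 is 12, so 12 needed; 12 in favor. Satisfied.

Valid — all requirements satisfied.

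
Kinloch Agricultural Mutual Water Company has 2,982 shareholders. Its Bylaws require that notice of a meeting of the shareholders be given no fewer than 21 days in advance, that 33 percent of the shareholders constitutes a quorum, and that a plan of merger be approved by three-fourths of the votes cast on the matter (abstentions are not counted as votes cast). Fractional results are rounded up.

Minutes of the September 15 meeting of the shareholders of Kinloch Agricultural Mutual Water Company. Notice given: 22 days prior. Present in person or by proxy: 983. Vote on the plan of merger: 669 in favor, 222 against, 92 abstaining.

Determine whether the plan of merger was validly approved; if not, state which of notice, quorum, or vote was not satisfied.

Notice: 22 days given; 21 required. Satisfied.
Quorum: 33% of 2,982 = 984.06, rounded up to 985; 983 present. Not satisfied.
Vote: requires three-fourths of the votes cast (983 − 92 abstaining = 891); 3/4 of 891 = 668.25, rounded up to 669, so 669 needed; 669 in favor. Satisfied.

Invalid — quorum requirement not satisfied.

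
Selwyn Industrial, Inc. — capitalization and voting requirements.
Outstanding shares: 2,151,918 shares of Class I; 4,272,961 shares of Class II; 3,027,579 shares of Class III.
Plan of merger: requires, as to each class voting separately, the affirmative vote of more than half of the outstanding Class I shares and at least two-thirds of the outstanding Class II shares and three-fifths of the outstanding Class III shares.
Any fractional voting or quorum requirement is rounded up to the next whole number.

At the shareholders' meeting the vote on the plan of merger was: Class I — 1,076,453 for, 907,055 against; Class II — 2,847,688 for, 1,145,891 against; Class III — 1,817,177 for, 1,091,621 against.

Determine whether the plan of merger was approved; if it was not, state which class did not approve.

Class I: a majority of 2151918 is 1075960; 1,075,960 required, 1,076,453 in favor — approved.
Class II: 2/3 of 4272961 = 2848640.67, rounded up to 2848641; 2,848,641 required, 2,847,688 in favor — not approved.
Class III: 3/5 of 3027579 = 1816547.40, rounded up to 1816548; 1,816,548 required, 1,817,177 in favor — approved.

Not approved — the Class II shares did not give the required vote.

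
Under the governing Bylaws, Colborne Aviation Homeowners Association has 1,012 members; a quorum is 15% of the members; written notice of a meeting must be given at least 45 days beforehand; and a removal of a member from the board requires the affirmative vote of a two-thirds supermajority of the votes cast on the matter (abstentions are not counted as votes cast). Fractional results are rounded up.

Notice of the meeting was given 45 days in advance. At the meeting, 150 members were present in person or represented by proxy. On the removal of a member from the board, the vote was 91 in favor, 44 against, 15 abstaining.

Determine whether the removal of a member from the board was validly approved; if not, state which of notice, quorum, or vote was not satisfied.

Notice: 45 days given; 45 required. Satisfied.
Quorum: 15% of 1,012 = 151.80, rounded up to 152; 150 present. Not satisfied.
Vote: requires two-thirds of the votes cast (150 − 15 abstaining = 135); 2/3 of 135 = 90, so 90 needed; 91 in favor. Satisfied.

Invalid — quorum requirement not satisfied.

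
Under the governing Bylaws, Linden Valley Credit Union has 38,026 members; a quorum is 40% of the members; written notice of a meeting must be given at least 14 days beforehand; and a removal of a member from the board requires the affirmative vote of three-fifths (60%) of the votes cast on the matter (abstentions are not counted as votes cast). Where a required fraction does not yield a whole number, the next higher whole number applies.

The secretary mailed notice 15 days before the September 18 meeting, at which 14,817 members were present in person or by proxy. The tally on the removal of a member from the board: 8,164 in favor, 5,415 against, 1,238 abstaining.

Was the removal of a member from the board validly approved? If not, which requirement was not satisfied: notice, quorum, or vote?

Invalid — quorum requirement not satisfied.

Notice: 15 days given; 14 required. Satisfied.
Quorum: 40% of 38,026 = 15,210.40, rounded up to 15,211; 14,817 present. Not satisfied.
Vote: requires three-fifths of the votes cast (14,817 − 1,238 abstaining = 13,579); 3/5 of 13579 = 8147.40, rounded up to 8148, so 8,148 needed; 8,164 in favor. Satisfied.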